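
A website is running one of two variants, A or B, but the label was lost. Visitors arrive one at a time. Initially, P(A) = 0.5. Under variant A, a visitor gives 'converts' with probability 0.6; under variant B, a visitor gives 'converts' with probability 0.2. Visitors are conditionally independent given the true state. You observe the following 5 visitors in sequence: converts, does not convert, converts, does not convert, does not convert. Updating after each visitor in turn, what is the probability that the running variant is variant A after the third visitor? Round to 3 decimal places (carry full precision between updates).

0.818

After 'converts': P(A) = 0.6·0.5000 / (0.6·0.5000 + 0.2·0.5000) ≈ 0.7500
After 'does not convert': P(A) = 0.4·0.7500 / (0.4·0.7500 + 0.8·0.2500) ≈ 0.6000
After 'converts': P(A) = 0.6·0.6000 / (0.6·0.6000 + 0.2·0.4000) ≈ 0.8182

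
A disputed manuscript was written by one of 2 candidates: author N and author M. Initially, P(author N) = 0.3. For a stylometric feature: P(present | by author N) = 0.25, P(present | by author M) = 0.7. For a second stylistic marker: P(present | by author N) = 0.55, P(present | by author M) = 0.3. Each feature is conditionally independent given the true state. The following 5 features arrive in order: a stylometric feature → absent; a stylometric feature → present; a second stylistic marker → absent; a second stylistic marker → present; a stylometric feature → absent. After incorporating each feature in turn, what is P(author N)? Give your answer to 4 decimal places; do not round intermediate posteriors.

0.5300

Each posterior becomes the prior for the next update.
After a stylometric feature='absent': P(author N) = 0.75·0.3000 / (0.75·0.3000 + 0.3·0.7000) ≈ 0.5172
After a stylometric feature='present': P(author N) = 0.25·0.5172 / (0.25·0.5172 + 0.7·0.4828) ≈ 0.2768
After a second stylistic marker='absent': P(author N) = 0.45·0.2768 / (0.45·0.2768 + 0.7·0.7232) ≈ 0.1974
After a second stylistic marker='present': P(author N) = 0.55·0.1974 / (0.55·0.1974 + 0.3·0.8026) ≈ 0.3108
After a stylometric feature='absent': P(author N) = 0.75·0.3108 / (0.75·0.3108 + 0.3·0.6892) ≈ 0.5300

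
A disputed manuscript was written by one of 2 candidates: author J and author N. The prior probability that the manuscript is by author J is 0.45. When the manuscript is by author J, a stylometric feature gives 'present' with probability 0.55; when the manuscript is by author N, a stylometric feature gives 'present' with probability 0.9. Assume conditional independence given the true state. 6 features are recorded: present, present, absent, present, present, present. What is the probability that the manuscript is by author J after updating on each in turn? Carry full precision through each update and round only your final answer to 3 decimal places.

0.239

After 'present': P(author J) = 0.55·0.4500 / (0.55·0.4500 + 0.9·0.5500) ≈ 0.3333
After 'present': P(author J) = 0.55·0.3333 / (0.55·0.3333 + 0.9·0.6667) ≈ 0.2340
After 'absent': P(author J) = 0.45·0.2340 / (0.45·0.2340 + 0.1·0.7660) ≈ 0.5789
After 'present': P(author J) = 0.55·0.5789 / (0.55·0.5789 + 0.9·0.4211) ≈ 0.4566
After 'present': P(author J) = 0.55·0.4566 / (0.55·0.4566 + 0.9·0.5434) ≈ 0.3393
After 'present': P(author J) = 0.55·0.3393 / (0.55·0.3393 + 0.9·0.6607) ≈ 0.2389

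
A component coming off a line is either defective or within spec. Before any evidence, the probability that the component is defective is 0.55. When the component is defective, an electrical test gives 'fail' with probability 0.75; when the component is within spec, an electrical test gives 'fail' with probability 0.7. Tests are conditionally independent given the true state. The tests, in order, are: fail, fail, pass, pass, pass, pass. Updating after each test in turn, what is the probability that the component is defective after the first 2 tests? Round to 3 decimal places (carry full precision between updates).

After 'fail': P(defective) = 0.75·0.5500 / (0.75·0.5500 + 0.7·0.4500) ≈ 0.5670
After 'fail': P(defective) = 0.75·0.5670 / (0.75·0.5670 + 0.7·0.4330) ≈ 0.5839

0.584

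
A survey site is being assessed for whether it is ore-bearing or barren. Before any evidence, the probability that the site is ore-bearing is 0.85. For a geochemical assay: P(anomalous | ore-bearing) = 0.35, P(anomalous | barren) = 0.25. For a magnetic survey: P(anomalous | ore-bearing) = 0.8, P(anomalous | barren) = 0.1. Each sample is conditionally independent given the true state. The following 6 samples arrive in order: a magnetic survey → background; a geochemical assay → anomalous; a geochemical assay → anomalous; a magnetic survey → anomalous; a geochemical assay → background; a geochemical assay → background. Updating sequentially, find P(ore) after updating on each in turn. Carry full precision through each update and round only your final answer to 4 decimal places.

After a magnetic survey='background': P(ore) = 0.2·0.8500 / (0.2·0.8500 + 0.9·0.1500) ≈ 0.5574
After a geochemical assay='anomalous': P(ore) = 0.35·0.5574 / (0.35·0.5574 + 0.25·0.4426) ≈ 0.6381
After a geochemical assay='anomalous': P(ore) = 0.35·0.6381 / (0.35·0.6381 + 0.25·0.3619) ≈ 0.7117
After a magnetic survey='anomalous': P(ore) = 0.8·0.7117 / (0.8·0.7117 + 0.1·0.2883) ≈ 0.9518
After a geochemical assay='background': P(ore) = 0.65·0.9518 / (0.65·0.9518 + 0.75·0.0482) ≈ 0.9448
After a geochemical assay='background': P(ore) = 0.65·0.9448 / (0.65·0.9448 + 0.75·0.0552) ≈ 0.9368

0.9368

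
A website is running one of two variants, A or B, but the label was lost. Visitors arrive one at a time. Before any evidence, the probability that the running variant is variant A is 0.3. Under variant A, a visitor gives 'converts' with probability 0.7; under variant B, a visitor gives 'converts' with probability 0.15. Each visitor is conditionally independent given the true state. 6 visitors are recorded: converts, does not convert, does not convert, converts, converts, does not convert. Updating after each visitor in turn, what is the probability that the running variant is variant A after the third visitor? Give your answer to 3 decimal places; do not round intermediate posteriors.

After 'converts': P(A) = 0.7·0.3000 / (0.7·0.3000 + 0.15·0.7000) ≈ 0.6667
After 'does not convert': P(A) = 0.3·0.6667 / (0.3·0.6667 + 0.85·0.3333) ≈ 0.4138
After 'does not convert': P(A) = 0.3·0.4138 / (0.3·0.4138 + 0.85·0.5862) ≈ 0.1994

0.199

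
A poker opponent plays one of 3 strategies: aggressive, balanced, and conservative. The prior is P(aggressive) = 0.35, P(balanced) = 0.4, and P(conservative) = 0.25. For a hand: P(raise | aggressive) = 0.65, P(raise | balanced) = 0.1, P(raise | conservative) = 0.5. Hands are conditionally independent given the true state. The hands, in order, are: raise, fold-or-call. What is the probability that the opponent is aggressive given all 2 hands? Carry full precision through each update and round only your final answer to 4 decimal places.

0.4470

After 'raise': normaliser = 0.65·0.3500 + 0.1·0.4000 + 0.5·0.2500; P(aggressive) ≈ 0.5796, P(balanced) ≈ 0.1019, P(conservative) ≈ 0.3185
After 'fold-or-call': normaliser = 0.35·0.5796 + 0.9·0.1019 + 0.5·0.3185; P(aggressive) ≈ 0.4470, P(balanced) ≈ 0.2021, P(conservative) ≈ 0.3509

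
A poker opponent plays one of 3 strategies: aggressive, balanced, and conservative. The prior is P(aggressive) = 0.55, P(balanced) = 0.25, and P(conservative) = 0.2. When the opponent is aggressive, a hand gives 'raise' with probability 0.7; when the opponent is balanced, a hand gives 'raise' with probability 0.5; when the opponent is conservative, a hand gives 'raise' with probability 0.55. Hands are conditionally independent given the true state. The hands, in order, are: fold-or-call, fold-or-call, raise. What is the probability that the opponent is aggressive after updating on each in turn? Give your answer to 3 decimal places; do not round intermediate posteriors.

0.393

Apply Bayes' rule sequentially, carrying P(aggressive) forward.
After 'fold-or-call': normaliser = 0.3·0.5500 + 0.5·0.2500 + 0.45·0.2000; P(aggressive) ≈ 0.4342, P(balanced) ≈ 0.3289, P(conservative) ≈ 0.2368
After 'fold-or-call': normaliser = 0.3·0.4342 + 0.5·0.3289 + 0.45·0.2368; P(aggressive) ≈ 0.3246, P(balanced) ≈ 0.4098, P(conservative) ≈ 0.2656
After 'raise': normaliser = 0.7·0.3246 + 0.5·0.4098 + 0.55·0.2656; P(aggressive) ≈ 0.3930, P(balanced) ≈ 0.3544, P(conservative) ≈ 0.2526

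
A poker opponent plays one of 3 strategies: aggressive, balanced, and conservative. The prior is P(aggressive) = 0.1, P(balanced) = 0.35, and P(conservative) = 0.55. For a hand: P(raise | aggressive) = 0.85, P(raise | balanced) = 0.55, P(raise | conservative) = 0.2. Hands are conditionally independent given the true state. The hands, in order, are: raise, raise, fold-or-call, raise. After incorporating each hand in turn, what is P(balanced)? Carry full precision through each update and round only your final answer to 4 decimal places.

0.6730

After 'raise': normaliser = 0.85·0.1000 + 0.55·0.3500 + 0.2·0.5500; P(aggressive) ≈ 0.2194, P(balanced) ≈ 0.4968, P(conservative) ≈ 0.2839
After 'raise': normaliser = 0.85·0.2194 + 0.55·0.4968 + 0.2·0.2839; P(aggressive) ≈ 0.3610, P(balanced) ≈ 0.5290, P(conservative) ≈ 0.1099
After 'fold-or-call': normaliser = 0.15·0.3610 + 0.45·0.5290 + 0.8·0.1099; P(aggressive) ≈ 0.1424, P(balanced) ≈ 0.6262, P(conservative) ≈ 0.2313
After 'raise': normaliser = 0.85·0.1424 + 0.55·0.6262 + 0.2·0.2313; P(aggressive) ≈ 0.2366, P(balanced) ≈ 0.6730, P(conservative) ≈ 0.0904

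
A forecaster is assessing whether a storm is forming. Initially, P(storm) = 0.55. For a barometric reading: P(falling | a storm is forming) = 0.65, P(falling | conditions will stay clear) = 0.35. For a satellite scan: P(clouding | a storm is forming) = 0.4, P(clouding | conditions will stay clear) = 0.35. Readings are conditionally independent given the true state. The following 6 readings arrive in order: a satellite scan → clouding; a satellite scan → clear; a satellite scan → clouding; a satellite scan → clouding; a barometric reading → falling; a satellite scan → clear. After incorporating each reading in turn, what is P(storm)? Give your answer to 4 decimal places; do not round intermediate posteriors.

After a satellite scan='clouding': P(storm) = 0.4·0.5500 / (0.4·0.5500 + 0.35·0.4500) ≈ 0.5828
After a satellite scan='clear': P(storm) = 0.6·0.5828 / (0.6·0.5828 + 0.65·0.4172) ≈ 0.5632
After a satellite scan='clouding': P(storm) = 0.4·0.5632 / (0.4·0.5632 + 0.35·0.4368) ≈ 0.5957
After a satellite scan='clouding': P(storm) = 0.4·0.5957 / (0.4·0.5957 + 0.35·0.4043) ≈ 0.6274
After a barometric reading='falling': P(storm) = 0.65·0.6274 / (0.65·0.6274 + 0.35·0.3726) ≈ 0.7577
After a satellite scan='clear': P(storm) = 0.6·0.7577 / (0.6·0.7577 + 0.65·0.2423) ≈ 0.7427

0.7427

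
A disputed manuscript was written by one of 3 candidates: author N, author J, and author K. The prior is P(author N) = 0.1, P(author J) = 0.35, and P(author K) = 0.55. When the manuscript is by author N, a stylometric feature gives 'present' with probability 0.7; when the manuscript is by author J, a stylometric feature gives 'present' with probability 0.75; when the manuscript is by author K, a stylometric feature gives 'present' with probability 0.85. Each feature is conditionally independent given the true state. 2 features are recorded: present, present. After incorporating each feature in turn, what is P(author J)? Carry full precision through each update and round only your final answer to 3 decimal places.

0.306

After 'present': normaliser = 0.7·0.1000 + 0.75·0.3500 + 0.85·0.5500; P(author N) ≈ 0.0875, P(author J) ≈ 0.3281, P(author K) ≈ 0.5844
After 'present': normaliser = 0.7·0.0875 + 0.75·0.3281 + 0.85·0.5844; P(author N) ≈ 0.0762, P(author J) ≈ 0.3061, P(author K) ≈ 0.6178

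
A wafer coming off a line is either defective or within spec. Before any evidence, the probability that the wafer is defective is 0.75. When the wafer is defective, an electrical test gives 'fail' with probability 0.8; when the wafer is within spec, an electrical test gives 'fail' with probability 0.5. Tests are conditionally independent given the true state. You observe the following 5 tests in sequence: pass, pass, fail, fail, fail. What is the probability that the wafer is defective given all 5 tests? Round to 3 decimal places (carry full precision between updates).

After 'pass': P(defective) = 0.2·0.7500 / (0.2·0.7500 + 0.5·0.2500) ≈ 0.5455
After 'pass': P(defective) = 0.2·0.5455 / (0.2·0.5455 + 0.5·0.4545) ≈ 0.3243
After 'fail': P(defective) = 0.8·0.3243 / (0.8·0.3243 + 0.5·0.6757) ≈ 0.4344
After 'fail': P(defective) = 0.8·0.4344 / (0.8·0.4344 + 0.5·0.5656) ≈ 0.5513
After 'fail': P(defective) = 0.8·0.5513 / (0.8·0.5513 + 0.5·0.4487) ≈ 0.6629

0.663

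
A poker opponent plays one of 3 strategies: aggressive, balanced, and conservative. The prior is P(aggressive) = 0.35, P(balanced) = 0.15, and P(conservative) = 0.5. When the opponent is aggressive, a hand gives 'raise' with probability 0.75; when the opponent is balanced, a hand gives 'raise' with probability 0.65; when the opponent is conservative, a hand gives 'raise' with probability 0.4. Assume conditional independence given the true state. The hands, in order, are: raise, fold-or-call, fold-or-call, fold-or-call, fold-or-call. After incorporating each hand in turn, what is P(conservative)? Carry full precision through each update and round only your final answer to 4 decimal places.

0.9124

After 'raise': normaliser = 0.75·0.3500 + 0.65·0.1500 + 0.4·0.5000; P(aggressive) ≈ 0.4688, P(balanced) ≈ 0.1741, P(conservative) ≈ 0.3571
After 'fold-or-call': normaliser = 0.25·0.4688 + 0.35·0.1741 + 0.6·0.3571; P(aggressive) ≈ 0.2986, P(balanced) ≈ 0.1553, P(conservative) ≈ 0.5461
After 'fold-or-call': normaliser = 0.25·0.2986 + 0.35·0.1553 + 0.6·0.5461; P(aggressive) ≈ 0.1635, P(balanced) ≈ 0.1190, P(conservative) ≈ 0.7175
After 'fold-or-call': normaliser = 0.25·0.1635 + 0.35·0.1190 + 0.6·0.7175; P(aggressive) ≈ 0.0797, P(balanced) ≈ 0.0812, P(conservative) ≈ 0.8391
After 'fold-or-call': normaliser = 0.25·0.0797 + 0.35·0.0812 + 0.6·0.8391; P(aggressive) ≈ 0.0361, P(balanced) ≈ 0.0515, P(conservative) ≈ 0.9124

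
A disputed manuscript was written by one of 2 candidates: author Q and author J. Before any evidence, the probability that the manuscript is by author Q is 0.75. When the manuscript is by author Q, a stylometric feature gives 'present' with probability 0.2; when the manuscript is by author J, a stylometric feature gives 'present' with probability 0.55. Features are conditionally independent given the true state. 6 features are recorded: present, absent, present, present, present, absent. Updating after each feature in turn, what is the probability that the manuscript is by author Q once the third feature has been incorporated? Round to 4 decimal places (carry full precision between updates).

After 'present': P(author Q) = 0.2·0.7500 / (0.2·0.7500 + 0.55·0.2500) ≈ 0.5217
After 'absent': P(author Q) = 0.8·0.5217 / (0.8·0.5217 + 0.45·0.4783) ≈ 0.6598
After 'present': P(author Q) = 0.2·0.6598 / (0.2·0.6598 + 0.55·0.3402) ≈ 0.4136

0.4136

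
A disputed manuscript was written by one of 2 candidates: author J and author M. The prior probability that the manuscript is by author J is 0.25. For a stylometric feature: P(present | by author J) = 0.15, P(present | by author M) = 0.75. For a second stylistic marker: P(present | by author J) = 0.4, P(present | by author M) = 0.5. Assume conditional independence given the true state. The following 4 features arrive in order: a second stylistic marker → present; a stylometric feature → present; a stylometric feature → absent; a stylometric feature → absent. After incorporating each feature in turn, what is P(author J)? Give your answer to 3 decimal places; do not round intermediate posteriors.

0.381

After a second stylistic marker='present': P(author J) = 0.4·0.2500 / (0.4·0.2500 + 0.5·0.7500) ≈ 0.2105
After a stylometric feature='present': P(author J) = 0.15·0.2105 / (0.15·0.2105 + 0.75·0.7895) ≈ 0.0506
After a stylometric feature='absent': P(author J) = 0.85·0.0506 / (0.85·0.0506 + 0.25·0.9494) ≈ 0.1535
After a stylometric feature='absent': P(author J) = 0.85·0.1535 / (0.85·0.1535 + 0.25·0.8465) ≈ 0.3814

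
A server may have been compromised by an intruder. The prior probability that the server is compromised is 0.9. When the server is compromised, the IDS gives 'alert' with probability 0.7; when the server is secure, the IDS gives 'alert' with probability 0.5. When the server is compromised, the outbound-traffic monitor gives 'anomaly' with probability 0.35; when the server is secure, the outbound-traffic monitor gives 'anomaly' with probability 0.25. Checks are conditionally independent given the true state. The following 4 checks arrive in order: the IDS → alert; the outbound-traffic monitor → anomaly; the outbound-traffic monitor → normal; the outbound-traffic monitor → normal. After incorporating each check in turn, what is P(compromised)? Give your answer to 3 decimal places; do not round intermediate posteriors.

After the IDS='alert': P(compromised) = 0.7·0.9000 / (0.7·0.9000 + 0.5·0.1000) ≈ 0.9265
After the outbound-traffic monitor='anomaly': P(compromised) = 0.35·0.9265 / (0.35·0.9265 + 0.25·0.0735) ≈ 0.9464
After the outbound-traffic monitor='normal': P(compromised) = 0.65·0.9464 / (0.65·0.9464 + 0.75·0.0536) ≈ 0.9386
After the outbound-traffic monitor='normal': P(compromised) = 0.65·0.9386 / (0.65·0.9386 + 0.75·0.0614) ≈ 0.9298

0.930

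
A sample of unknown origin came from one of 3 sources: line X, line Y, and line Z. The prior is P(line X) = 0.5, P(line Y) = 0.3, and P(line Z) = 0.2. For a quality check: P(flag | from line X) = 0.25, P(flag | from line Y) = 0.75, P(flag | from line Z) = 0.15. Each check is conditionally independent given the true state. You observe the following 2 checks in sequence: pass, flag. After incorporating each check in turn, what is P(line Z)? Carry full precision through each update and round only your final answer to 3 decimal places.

After 'pass': normaliser = 0.75·0.5000 + 0.25·0.3000 + 0.85·0.2000; P(line X) ≈ 0.6048, P(line Y) ≈ 0.1210, P(line Z) ≈ 0.2742
After 'flag': normaliser = 0.25·0.6048 + 0.75·0.1210 + 0.15·0.2742; P(line X) ≈ 0.5342, P(line Y) ≈ 0.3205, P(line Z) ≈ 0.1453

0.145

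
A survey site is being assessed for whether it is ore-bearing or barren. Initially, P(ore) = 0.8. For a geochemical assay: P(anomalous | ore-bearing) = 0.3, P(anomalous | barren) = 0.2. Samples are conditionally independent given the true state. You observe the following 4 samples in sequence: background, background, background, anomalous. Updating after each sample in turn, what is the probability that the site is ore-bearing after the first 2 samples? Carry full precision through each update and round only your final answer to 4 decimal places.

0.7538

Apply Bayes' rule sequentially, carrying P(ore) forward.
After 'background': P(ore) = 0.7·0.8000 / (0.7·0.8000 + 0.8·0.2000) ≈ 0.7778
After 'background': P(ore) = 0.7·0.7778 / (0.7·0.7778 + 0.8·0.2222) ≈ 0.7538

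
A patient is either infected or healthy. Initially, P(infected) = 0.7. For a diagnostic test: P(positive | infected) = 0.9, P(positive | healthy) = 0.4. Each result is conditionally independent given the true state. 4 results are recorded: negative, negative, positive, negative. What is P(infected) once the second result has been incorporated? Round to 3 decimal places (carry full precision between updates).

After 'negative': P(infected) = 0.1·0.7000 / (0.1·0.7000 + 0.6·0.3000) ≈ 0.2800
After 'negative': P(infected) = 0.1·0.2800 / (0.1·0.2800 + 0.6·0.7200) ≈ 0.0609

0.061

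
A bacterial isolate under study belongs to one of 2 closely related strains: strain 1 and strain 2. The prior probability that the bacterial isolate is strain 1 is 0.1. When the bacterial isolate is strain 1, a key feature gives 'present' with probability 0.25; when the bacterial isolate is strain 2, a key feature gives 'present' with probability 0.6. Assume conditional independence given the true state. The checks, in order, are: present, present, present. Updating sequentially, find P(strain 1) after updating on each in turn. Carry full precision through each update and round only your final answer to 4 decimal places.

After 'present': P(strain 1) = 0.25·0.1000 / (0.25·0.1000 + 0.6·0.9000) ≈ 0.0442
After 'present': P(strain 1) = 0.25·0.0442 / (0.25·0.0442 + 0.6·0.9558) ≈ 0.0189
After 'present': P(strain 1) = 0.25·0.0189 / (0.25·0.0189 + 0.6·0.9811) ≈ 0.0080

0.0080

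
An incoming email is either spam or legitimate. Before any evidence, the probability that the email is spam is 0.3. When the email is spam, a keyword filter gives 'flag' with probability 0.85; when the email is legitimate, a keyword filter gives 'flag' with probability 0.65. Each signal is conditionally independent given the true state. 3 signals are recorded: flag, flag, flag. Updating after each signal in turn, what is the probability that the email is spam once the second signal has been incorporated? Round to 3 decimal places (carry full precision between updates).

After 'flag': P(spam) = 0.85·0.3000 / (0.85·0.3000 + 0.65·0.7000) ≈ 0.3592
After 'flag': P(spam) = 0.85·0.3592 / (0.85·0.3592 + 0.65·0.6408) ≈ 0.4229

0.423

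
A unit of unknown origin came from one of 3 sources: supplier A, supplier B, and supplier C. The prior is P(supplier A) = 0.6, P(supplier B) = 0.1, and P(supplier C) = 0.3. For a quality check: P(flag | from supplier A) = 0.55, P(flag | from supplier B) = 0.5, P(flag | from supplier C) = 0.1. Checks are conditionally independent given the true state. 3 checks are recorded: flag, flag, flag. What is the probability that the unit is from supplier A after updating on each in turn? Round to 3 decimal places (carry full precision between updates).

0.886

After 'flag': normaliser = 0.55·0.6000 + 0.5·0.1000 + 0.1·0.3000; P(supplier A) ≈ 0.8049, P(supplier B) ≈ 0.1220, P(supplier C) ≈ 0.0732
After 'flag': normaliser = 0.55·0.8049 + 0.5·0.1220 + 0.1·0.0732; P(supplier A) ≈ 0.8663, P(supplier B) ≈ 0.1193, P(supplier C) ≈ 0.0143
After 'flag': normaliser = 0.55·0.8663 + 0.5·0.1193 + 0.1·0.0143; P(supplier A) ≈ 0.8863, P(supplier B) ≈ 0.1110, P(supplier C) ≈ 0.0027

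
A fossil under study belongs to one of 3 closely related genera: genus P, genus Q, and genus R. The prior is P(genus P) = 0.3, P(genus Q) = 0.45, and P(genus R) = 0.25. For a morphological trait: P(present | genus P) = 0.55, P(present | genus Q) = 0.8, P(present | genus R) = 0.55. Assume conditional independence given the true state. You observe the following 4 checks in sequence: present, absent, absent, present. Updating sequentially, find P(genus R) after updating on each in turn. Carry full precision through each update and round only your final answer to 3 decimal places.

0.339

After 'present': normaliser = 0.55·0.3000 + 0.8·0.4500 + 0.55·0.2500; P(genus P) ≈ 0.2491, P(genus Q) ≈ 0.5434, P(genus R) ≈ 0.2075
After 'absent': normaliser = 0.45·0.2491 + 0.2·0.5434 + 0.45·0.2075; P(genus P) ≈ 0.3568, P(genus Q) ≈ 0.3459, P(genus R) ≈ 0.2973
After 'absent': normaliser = 0.45·0.3568 + 0.2·0.3459 + 0.45·0.2973; P(genus P) ≈ 0.4416, P(genus Q) ≈ 0.1903, P(genus R) ≈ 0.3680
After 'present': normaliser = 0.55·0.4416 + 0.8·0.1903 + 0.55·0.3680; P(genus P) ≈ 0.4065, P(genus Q) ≈ 0.2548, P(genus R) ≈ 0.3387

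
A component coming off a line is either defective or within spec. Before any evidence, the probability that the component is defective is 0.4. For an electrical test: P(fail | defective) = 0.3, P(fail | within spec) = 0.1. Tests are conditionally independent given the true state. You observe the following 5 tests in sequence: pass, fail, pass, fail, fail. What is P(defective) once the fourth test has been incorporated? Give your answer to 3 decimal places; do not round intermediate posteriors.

Apply Bayes' rule sequentially, carrying P(defective) forward.
After 'pass': P(defective) = 0.7·0.4000 / (0.7·0.4000 + 0.9·0.6000) ≈ 0.3415
After 'fail': P(defective) = 0.3·0.3415 / (0.3·0.3415 + 0.1·0.6585) ≈ 0.6087
After 'pass': P(defective) = 0.7·0.6087 / (0.7·0.6087 + 0.9·0.3913) ≈ 0.5475
After 'fail': P(defective) = 0.3·0.5475 / (0.3·0.5475 + 0.1·0.4525) ≈ 0.7840

0.784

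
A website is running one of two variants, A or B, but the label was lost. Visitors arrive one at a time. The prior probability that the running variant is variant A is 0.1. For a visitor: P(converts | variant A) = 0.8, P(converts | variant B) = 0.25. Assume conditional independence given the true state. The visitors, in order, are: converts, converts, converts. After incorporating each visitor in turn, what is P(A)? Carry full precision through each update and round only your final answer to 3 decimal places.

Each posterior becomes the prior for the next update.
After 'converts': P(A) = 0.8·0.1000 / (0.8·0.1000 + 0.25·0.9000) ≈ 0.2623
After 'converts': P(A) = 0.8·0.2623 / (0.8·0.2623 + 0.25·0.7377) ≈ 0.5322
After 'converts': P(A) = 0.8·0.5322 / (0.8·0.5322 + 0.25·0.4678) ≈ 0.7845

0.785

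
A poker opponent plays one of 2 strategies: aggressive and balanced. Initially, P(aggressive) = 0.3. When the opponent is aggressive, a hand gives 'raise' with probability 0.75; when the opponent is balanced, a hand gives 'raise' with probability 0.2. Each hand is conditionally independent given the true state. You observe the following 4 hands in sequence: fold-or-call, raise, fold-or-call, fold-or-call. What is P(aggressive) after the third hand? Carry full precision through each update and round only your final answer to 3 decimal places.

0.136

After 'fold-or-call': P(aggressive) = 0.25·0.3000 / (0.25·0.3000 + 0.8·0.7000) ≈ 0.1181
After 'raise': P(aggressive) = 0.75·0.1181 / (0.75·0.1181 + 0.2·0.8819) ≈ 0.3343
After 'fold-or-call': P(aggressive) = 0.25·0.3343 / (0.25·0.3343 + 0.8·0.6657) ≈ 0.1357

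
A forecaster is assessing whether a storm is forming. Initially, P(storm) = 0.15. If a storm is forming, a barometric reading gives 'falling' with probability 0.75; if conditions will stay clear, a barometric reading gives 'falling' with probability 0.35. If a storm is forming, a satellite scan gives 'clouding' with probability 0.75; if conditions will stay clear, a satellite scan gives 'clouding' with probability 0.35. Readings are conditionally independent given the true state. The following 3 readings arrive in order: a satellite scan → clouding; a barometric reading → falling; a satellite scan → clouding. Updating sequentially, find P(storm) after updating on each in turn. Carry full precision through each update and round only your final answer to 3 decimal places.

Apply Bayes' rule sequentially, carrying P(storm) forward.
After a satellite scan='clouding': P(storm) = 0.75·0.1500 / (0.75·0.1500 + 0.35·0.8500) ≈ 0.2744
After a barometric reading='falling': P(storm) = 0.75·0.2744 / (0.75·0.2744 + 0.35·0.7256) ≈ 0.4476
After a satellite scan='clouding': P(storm) = 0.75·0.4476 / (0.75·0.4476 + 0.35·0.5524) ≈ 0.6346

0.635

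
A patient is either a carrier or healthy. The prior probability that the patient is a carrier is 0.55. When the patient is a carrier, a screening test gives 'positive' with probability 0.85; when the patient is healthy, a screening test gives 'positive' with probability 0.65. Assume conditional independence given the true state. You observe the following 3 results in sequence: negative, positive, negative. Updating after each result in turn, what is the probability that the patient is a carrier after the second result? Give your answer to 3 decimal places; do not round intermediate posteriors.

After 'negative': P(carrier) = 0.15·0.5500 / (0.15·0.5500 + 0.35·0.4500) ≈ 0.3438
After 'positive': P(carrier) = 0.85·0.3438 / (0.85·0.3438 + 0.65·0.6562) ≈ 0.4065

0.407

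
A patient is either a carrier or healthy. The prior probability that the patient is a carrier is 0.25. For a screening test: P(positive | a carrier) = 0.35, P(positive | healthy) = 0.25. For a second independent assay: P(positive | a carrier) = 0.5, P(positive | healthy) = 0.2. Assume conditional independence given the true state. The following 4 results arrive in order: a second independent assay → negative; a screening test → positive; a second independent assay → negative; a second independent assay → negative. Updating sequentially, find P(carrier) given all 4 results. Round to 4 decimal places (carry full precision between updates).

0.1023

After a second independent assay='negative': P(carrier) = 0.5·0.2500 / (0.5·0.2500 + 0.8·0.7500) ≈ 0.1724
After a screening test='positive': P(carrier) = 0.35·0.1724 / (0.35·0.1724 + 0.25·0.8276) ≈ 0.2258
After a second independent assay='negative': P(carrier) = 0.5·0.2258 / (0.5·0.2258 + 0.8·0.7742) ≈ 0.1542
After a second independent assay='negative': P(carrier) = 0.5·0.1542 / (0.5·0.1542 + 0.8·0.8458) ≈ 0.1023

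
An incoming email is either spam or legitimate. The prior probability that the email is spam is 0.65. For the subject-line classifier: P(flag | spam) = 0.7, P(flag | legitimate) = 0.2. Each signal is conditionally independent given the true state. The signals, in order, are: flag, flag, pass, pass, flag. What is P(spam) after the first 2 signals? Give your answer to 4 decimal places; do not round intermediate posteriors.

After 'flag': P(spam) = 0.7·0.6500 / (0.7·0.6500 + 0.2·0.3500) ≈ 0.8667
After 'flag': P(spam) = 0.7·0.8667 / (0.7·0.8667 + 0.2·0.1333) ≈ 0.9579

0.9579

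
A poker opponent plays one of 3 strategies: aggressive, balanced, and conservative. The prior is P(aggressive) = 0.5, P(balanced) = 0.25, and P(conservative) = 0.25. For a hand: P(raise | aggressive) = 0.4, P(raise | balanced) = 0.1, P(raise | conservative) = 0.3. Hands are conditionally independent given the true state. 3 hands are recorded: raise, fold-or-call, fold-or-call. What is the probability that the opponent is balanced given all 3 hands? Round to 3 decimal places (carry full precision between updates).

After 'raise': normaliser = 0.4·0.5000 + 0.1·0.2500 + 0.3·0.2500; P(aggressive) ≈ 0.6667, P(balanced) ≈ 0.0833, P(conservative) ≈ 0.2500
After 'fold-or-call': normaliser = 0.6·0.6667 + 0.9·0.0833 + 0.7·0.2500; P(aggressive) ≈ 0.6154, P(balanced) ≈ 0.1154, P(conservative) ≈ 0.2692
After 'fold-or-call': normaliser = 0.6·0.6154 + 0.9·0.1154 + 0.7·0.2692; P(aggressive) ≈ 0.5581, P(balanced) ≈ 0.1570, P(conservative) ≈ 0.2849

0.157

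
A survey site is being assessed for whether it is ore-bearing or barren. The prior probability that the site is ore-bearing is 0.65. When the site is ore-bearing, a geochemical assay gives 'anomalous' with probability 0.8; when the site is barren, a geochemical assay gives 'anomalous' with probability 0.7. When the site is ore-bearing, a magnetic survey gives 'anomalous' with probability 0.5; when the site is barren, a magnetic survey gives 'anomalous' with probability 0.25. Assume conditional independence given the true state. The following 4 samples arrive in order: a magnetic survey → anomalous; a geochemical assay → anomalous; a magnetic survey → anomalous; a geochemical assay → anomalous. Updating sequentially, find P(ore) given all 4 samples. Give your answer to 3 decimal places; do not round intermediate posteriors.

After a magnetic survey='anomalous': P(ore) = 0.5·0.6500 / (0.5·0.6500 + 0.25·0.3500) ≈ 0.7879
After a geochemical assay='anomalous': P(ore) = 0.8·0.7879 / (0.8·0.7879 + 0.7·0.2121) ≈ 0.8093
After a magnetic survey='anomalous': P(ore) = 0.5·0.8093 / (0.5·0.8093 + 0.25·0.1907) ≈ 0.8946
After a geochemical assay='anomalous': P(ore) = 0.8·0.8946 / (0.8·0.8946 + 0.7·0.1054) ≈ 0.9066

0.907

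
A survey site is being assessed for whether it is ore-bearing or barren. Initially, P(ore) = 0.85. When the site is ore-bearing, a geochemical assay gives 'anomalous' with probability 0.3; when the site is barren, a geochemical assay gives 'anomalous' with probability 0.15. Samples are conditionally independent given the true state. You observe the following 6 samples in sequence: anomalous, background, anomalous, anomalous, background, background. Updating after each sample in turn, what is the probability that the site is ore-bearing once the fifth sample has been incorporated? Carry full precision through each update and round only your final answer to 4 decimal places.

0.9685

After 'anomalous': P(ore) = 0.3·0.8500 / (0.3·0.8500 + 0.15·0.1500) ≈ 0.9189
After 'background': P(ore) = 0.7·0.9189 / (0.7·0.9189 + 0.85·0.0811) ≈ 0.9032
After 'anomalous': P(ore) = 0.3·0.9032 / (0.3·0.9032 + 0.15·0.0968) ≈ 0.9492
After 'anomalous': P(ore) = 0.3·0.9492 / (0.3·0.9492 + 0.15·0.0508) ≈ 0.9739
After 'background': P(ore) = 0.7·0.9739 / (0.7·0.9739 + 0.85·0.0261) ≈ 0.9685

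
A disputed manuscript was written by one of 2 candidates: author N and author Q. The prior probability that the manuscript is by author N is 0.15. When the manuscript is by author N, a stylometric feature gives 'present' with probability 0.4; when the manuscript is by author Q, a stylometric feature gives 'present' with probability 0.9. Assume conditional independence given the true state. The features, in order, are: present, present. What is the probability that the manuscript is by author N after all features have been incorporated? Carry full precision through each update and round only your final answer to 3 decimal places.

0.034

Apply Bayes' rule sequentially, carrying P(author N) forward.
After 'present': P(author N) = 0.4·0.1500 / (0.4·0.1500 + 0.9·0.8500) ≈ 0.0727
After 'present': P(author N) = 0.4·0.0727 / (0.4·0.0727 + 0.9·0.9273) ≈ 0.0337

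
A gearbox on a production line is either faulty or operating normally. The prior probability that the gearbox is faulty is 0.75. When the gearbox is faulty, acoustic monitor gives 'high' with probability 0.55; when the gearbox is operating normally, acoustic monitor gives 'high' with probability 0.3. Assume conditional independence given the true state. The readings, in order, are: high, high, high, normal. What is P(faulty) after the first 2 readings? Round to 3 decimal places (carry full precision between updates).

0.910

After 'high': P(faulty) = 0.55·0.7500 / (0.55·0.7500 + 0.3·0.2500) ≈ 0.8462
After 'high': P(faulty) = 0.55·0.8462 / (0.55·0.8462 + 0.3·0.1538) ≈ 0.9098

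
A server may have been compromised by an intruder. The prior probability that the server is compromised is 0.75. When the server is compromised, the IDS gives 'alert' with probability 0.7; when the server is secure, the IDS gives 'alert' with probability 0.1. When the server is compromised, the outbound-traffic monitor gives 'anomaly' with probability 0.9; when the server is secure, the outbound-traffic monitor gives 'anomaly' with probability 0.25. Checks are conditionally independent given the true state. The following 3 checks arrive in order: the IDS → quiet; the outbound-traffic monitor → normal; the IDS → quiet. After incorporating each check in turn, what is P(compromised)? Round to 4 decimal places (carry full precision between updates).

0.0426

Apply Bayes' rule sequentially, carrying P(compromised) forward.
After the IDS='quiet': P(compromised) = 0.3·0.7500 / (0.3·0.7500 + 0.9·0.2500) ≈ 0.5000
After the outbound-traffic monitor='normal': P(compromised) = 0.1·0.5000 / (0.1·0.5000 + 0.75·0.5000) ≈ 0.1176
After the IDS='quiet': P(compromised) = 0.3·0.1176 / (0.3·0.1176 + 0.9·0.8824) ≈ 0.0426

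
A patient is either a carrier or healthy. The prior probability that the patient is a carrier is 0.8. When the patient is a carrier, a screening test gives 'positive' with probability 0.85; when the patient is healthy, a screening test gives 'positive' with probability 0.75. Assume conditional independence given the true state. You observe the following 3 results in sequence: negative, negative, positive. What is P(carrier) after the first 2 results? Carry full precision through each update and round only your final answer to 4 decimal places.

0.5902

After 'negative': P(carrier) = 0.15·0.8000 / (0.15·0.8000 + 0.25·0.2000) ≈ 0.7059
After 'negative': P(carrier) = 0.15·0.7059 / (0.15·0.7059 + 0.25·0.2941) ≈ 0.5902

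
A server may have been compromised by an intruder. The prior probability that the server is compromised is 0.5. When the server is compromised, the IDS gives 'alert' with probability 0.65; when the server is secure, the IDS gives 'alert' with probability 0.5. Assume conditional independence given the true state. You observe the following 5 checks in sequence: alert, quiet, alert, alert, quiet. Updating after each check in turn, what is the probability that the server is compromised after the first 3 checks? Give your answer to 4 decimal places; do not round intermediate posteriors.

After 'alert': P(compromised) = 0.65·0.5000 / (0.65·0.5000 + 0.5·0.5000) ≈ 0.5652
After 'quiet': P(compromised) = 0.35·0.5652 / (0.35·0.5652 + 0.5·0.4348) ≈ 0.4764
After 'alert': P(compromised) = 0.65·0.4764 / (0.65·0.4764 + 0.5·0.5236) ≈ 0.5419

0.5419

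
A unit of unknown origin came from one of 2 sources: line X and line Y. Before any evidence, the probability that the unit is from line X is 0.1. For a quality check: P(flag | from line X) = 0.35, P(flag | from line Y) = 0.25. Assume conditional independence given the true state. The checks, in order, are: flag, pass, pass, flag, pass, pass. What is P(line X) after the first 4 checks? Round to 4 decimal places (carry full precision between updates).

0.1406

After 'flag': P(line X) = 0.35·0.1000 / (0.35·0.1000 + 0.25·0.9000) ≈ 0.1346
After 'pass': P(line X) = 0.65·0.1346 / (0.65·0.1346 + 0.75·0.8654) ≈ 0.1188
After 'pass': P(line X) = 0.65·0.1188 / (0.65·0.1188 + 0.75·0.8812) ≈ 0.1046
After 'flag': P(line X) = 0.35·0.1046 / (0.35·0.1046 + 0.25·0.8954) ≈ 0.1406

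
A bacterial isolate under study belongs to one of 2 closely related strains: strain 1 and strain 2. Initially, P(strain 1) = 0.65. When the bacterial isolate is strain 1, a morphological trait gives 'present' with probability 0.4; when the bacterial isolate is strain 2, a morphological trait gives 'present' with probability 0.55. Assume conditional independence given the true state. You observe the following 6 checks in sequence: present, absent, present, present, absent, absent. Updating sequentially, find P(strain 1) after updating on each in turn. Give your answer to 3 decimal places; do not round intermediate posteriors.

Each posterior becomes the prior for the next update.
After 'present': P(strain 1) = 0.4·0.6500 / (0.4·0.6500 + 0.55·0.3500) ≈ 0.5746
After 'absent': P(strain 1) = 0.6·0.5746 / (0.6·0.5746 + 0.45·0.4254) ≈ 0.6430
After 'present': P(strain 1) = 0.4·0.6430 / (0.4·0.6430 + 0.55·0.3570) ≈ 0.5670
After 'present': P(strain 1) = 0.4·0.5670 / (0.4·0.5670 + 0.55·0.4330) ≈ 0.4878
After 'absent': P(strain 1) = 0.6·0.4878 / (0.6·0.4878 + 0.45·0.5122) ≈ 0.5595
After 'absent': P(strain 1) = 0.6·0.5595 / (0.6·0.5595 + 0.45·0.4405) ≈ 0.6287

0.629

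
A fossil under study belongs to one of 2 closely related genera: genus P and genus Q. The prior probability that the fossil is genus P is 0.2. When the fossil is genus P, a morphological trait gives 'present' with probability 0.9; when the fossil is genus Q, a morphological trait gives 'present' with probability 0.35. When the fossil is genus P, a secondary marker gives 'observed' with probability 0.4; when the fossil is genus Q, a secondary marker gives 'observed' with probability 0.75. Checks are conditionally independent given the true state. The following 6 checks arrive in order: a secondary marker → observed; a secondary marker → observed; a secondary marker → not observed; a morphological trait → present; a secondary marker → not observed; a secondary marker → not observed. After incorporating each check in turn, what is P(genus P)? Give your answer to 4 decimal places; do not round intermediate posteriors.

After a secondary marker='observed': P(genus P) = 0.4·0.2000 / (0.4·0.2000 + 0.75·0.8000) ≈ 0.1176
After a secondary marker='observed': P(genus P) = 0.4·0.1176 / (0.4·0.1176 + 0.75·0.8824) ≈ 0.0664
After a secondary marker='not observed': P(genus P) = 0.6·0.0664 / (0.6·0.0664 + 0.25·0.9336) ≈ 0.1458
After a morphological trait='present': P(genus P) = 0.9·0.1458 / (0.9·0.1458 + 0.35·0.8542) ≈ 0.3050
After a secondary marker='not observed': P(genus P) = 0.6·0.3050 / (0.6·0.3050 + 0.25·0.6950) ≈ 0.5130
After a secondary marker='not observed': P(genus P) = 0.6·0.5130 / (0.6·0.5130 + 0.25·0.4870) ≈ 0.7165

0.7165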